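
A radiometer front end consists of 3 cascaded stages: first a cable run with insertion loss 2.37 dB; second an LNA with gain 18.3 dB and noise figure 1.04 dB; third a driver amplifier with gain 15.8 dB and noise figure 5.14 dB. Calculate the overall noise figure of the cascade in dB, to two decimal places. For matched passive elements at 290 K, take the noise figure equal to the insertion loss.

Convert to linear (a loss of L dB is a gain of −L dB): F_i = 10^(NF_i/10), G_i = 10^(G_i,dB/10)
  Stage 1: F_1 = 10^(2.37/10) = 1.726, G_1 = 10^(−2.37/10) = 0.5794
  Stage 2: F_2 = 10^(1.04/10) = 1.271, G_2 = 10^(18.3/10) = 67.61
  Stage 3: F_3 = 10^(5.14/10) = 3.266, G_3 = 10^(15.8/10) = 38.02
Friis cascade:
  F = 1.726 + (1.271 − 1)/0.5794 + (3.266 − 1)/39.17 = 2.251
NF = 10 log₁₀(2.251) = 3.52 dB

3.52 dB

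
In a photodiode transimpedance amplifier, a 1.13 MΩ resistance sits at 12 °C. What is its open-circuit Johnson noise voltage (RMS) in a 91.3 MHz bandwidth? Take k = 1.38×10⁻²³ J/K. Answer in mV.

T = 12 °C + 273.15 = 285.15 K
V_n = √(4kTRB)
4kTRB = 4 × 1.38×10⁻²³ × 285.15 × 1.13×10⁶ × 9.13×10⁷ = 1.62×10⁻⁶ V²
V_n = √(1.62×10⁻⁶) = 1.27×10⁻³ V = 1.27 mV

1.27 mV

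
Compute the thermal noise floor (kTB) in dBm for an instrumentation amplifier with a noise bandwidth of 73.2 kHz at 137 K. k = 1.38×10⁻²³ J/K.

−128.6 dBm

P_n = kTB = 1.38×10⁻²³ × 137 × 7.32×10⁴ = 1.38×10⁻¹⁶ W
In dBm: 10 log₁₀(1.38×10⁻¹⁶ / 10⁻³) = −128.6 dBm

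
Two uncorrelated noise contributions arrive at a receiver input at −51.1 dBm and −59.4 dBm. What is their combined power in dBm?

Convert to linear, add, convert back:
P₁ = 7.76×10⁻⁹ W, P₂ = 1.15×10⁻⁹ W
P_tot = 8.91×10⁻⁹ W → 10 log₁₀(P_tot / 10⁻³) = −50.5 dBm

−50.5 dBm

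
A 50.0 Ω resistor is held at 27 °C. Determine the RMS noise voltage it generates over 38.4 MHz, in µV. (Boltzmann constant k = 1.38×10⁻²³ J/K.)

T = 27 °C + 273.15 = 300.15 K
V_n = √(4kTRB)
4kTRB = 4 × 1.38×10⁻²³ × 300.15 × 5.00×10¹ × 3.84×10⁷ = 3.18×10⁻¹¹ V²
V_n = √(3.18×10⁻¹¹) = 5.64×10⁻⁶ V = 5.64 µV

5.64 µV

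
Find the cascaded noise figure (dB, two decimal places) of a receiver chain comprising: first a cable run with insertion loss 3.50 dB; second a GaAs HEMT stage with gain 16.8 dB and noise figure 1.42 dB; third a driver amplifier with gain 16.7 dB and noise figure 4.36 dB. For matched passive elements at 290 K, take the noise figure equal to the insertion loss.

5.03 dB

Convert to linear (a loss of L dB is a gain of −L dB): F_i = 10^(NF_i/10), G_i = 10^(G_i,dB/10)
  Stage 1: F_1 = 10^(3.50/10) = 2.239, G_1 = 10^(−3.50/10) = 0.4467
  Stage 2: F_2 = 10^(1.42/10) = 1.387, G_2 = 10^(16.8/10) = 47.86
  Stage 3: F_3 = 10^(4.36/10) = 2.729, G_3 = 10^(16.7/10) = 46.77
Friis cascade:
  F = 2.239 + (1.387 − 1)/0.4467 + (2.729 − 1)/21.38 = 3.185
NF = 10 log₁₀(3.185) = 5.03 dB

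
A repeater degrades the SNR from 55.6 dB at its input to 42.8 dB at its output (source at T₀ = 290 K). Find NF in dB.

12.8 dB

NF (dB) = SNR_in(dB) − SNR_out(dB) when the source is at T₀
NF = 55.6 − 42.8 = 12.8 dB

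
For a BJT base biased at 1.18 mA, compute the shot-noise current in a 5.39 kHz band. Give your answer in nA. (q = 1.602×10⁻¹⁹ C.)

1.43 nA

I_n = √(2qI·B)
2qI·B = 2 × 1.602×10⁻¹⁹ × 1.18×10⁻³ × 5.39×10³ = 2.04×10⁻¹⁸ A²
I_n = √(2.04×10⁻¹⁸) = 1.43×10⁻⁹ A = 1.43 nA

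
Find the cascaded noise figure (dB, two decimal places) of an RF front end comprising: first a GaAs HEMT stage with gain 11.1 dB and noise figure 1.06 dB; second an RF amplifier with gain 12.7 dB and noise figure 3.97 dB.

1.44 dB

Convert to linear (a loss of L dB is a gain of −L dB): F_i = 10^(NF_i/10), G_i = 10^(G_i,dB/10)
  Stage 1: F_1 = 10^(1.06/10) = 1.276, G_1 = 10^(11.1/10) = 12.88
  Stage 2: F_2 = 10^(3.97/10) = 2.495, G_2 = 10^(12.7/10) = 18.62
Friis cascade:
  F = 1.276 + (2.495 − 1)/12.88 = 1.392
NF = 10 log₁₀(1.392) = 1.44 dB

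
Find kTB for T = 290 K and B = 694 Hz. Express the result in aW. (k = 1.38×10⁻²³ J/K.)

P_n = kTB = 1.38×10⁻²³ × 290 × 6.94×10² = 2.78×10⁻¹⁸ W = 2.78 aW

2.78 aW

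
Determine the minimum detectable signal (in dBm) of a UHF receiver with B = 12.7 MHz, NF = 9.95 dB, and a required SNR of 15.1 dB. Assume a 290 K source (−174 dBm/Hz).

−77.9 dBm

Sensitivity = −174 + 10 log₁₀(B) + NF + SNR_min
= −174 + 71.04 + 9.95 + 15.1
= −77.91 dBm → −77.9 dBm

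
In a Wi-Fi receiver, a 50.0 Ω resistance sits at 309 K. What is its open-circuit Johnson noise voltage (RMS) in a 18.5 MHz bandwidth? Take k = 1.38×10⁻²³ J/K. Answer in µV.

3.97 µV

V_n = √(4kTRB)
4kTRB = 4 × 1.38×10⁻²³ × 309 × 5.00×10¹ × 1.85×10⁷ = 1.58×10⁻¹¹ V²
V_n = √(1.58×10⁻¹¹) = 3.97×10⁻⁶ V = 3.97 µV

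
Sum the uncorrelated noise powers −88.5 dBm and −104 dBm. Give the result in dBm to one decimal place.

Convert to linear, add, convert back:
P₁ = 1.41×10⁻¹² W, P₂ = 3.98×10⁻¹⁴ W
P_tot = 1.45×10⁻¹² W → 10 log₁₀(P_tot / 10⁻³) = −88.4 dBm

−88.4 dBm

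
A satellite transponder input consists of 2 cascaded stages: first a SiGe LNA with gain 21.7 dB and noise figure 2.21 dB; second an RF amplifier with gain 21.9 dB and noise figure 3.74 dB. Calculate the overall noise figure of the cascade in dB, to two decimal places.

Convert to linear (a loss of L dB is a gain of −L dB): F_i = 10^(NF_i/10), G_i = 10^(G_i,dB/10)
  Stage 1: F_1 = 10^(2.21/10) = 1.663, G_1 = 10^(21.7/10) = 147.9
  Stage 2: F_2 = 10^(3.74/10) = 2.366, G_2 = 10^(21.9/10) = 154.9
Friis cascade:
  F = 1.663 + (2.366 − 1)/147.9 = 1.673
NF = 10 log₁₀(1.673) = 2.23 dB

2.23 dB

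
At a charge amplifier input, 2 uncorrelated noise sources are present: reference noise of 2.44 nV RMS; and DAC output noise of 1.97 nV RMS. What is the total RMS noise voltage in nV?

3.14 nV

Uncorrelated sources add in power (mean-square): V_tot = √(ΣV_i²)
V_tot = √[(2.44×10⁻⁹)² + (1.97×10⁻⁹)²] = 3.14×10⁻⁹ V = 3.14 nV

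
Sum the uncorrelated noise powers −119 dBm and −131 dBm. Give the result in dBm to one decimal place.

Convert to linear, add, convert back:
P₁ = 1.26×10⁻¹⁵ W, P₂ = 7.94×10⁻¹⁷ W
P_tot = 1.34×10⁻¹⁵ W → 10 log₁₀(P_tot / 10⁻³) = −118.7 dBm

−118.7 dBm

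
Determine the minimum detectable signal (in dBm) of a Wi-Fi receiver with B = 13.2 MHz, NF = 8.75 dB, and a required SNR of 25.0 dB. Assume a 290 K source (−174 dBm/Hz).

−69.0 dBm

Sensitivity = −174 + 10 log₁₀(B) + NF + SNR_min
= −174 + 71.21 + 8.75 + 25.0
= −69.04 dBm → −69.0 dBm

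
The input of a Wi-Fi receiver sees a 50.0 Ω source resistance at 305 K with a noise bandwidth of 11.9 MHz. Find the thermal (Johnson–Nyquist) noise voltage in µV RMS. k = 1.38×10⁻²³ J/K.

V_n = √(4kTRB)
4kTRB = 4 × 1.38×10⁻²³ × 305 × 5.00×10¹ × 1.19×10⁷ = 1.00×10⁻¹¹ V²
V_n = √(1.00×10⁻¹¹) = 3.17×10⁻⁶ V = 3.17 µV

3.17 µV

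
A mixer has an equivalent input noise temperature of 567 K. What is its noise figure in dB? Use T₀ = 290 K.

4.71 dB

F = 1 + T_e/T₀ = 1 + 567/290 = 2.95517
NF = 10 log₁₀(2.95517) = 4.71 dB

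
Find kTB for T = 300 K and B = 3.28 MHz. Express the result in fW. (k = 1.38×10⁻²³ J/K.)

P_n = kTB = 1.38×10⁻²³ × 300 × 3.28×10⁶ = 1.36×10⁻¹⁴ W = 13.6 fW

13.6 fW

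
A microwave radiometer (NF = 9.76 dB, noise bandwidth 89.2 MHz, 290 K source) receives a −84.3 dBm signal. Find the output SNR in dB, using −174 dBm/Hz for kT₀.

0.4 dB

Noise floor: N = −174 + 10 log₁₀(B) + NF
10 log₁₀(8.92×10⁷) = 79.5 dB
N = −174 + 79.5 + 9.76 = −84.74 dBm
SNR = P_sig − N = −84.3 − (−84.74) = 0.44 dB → 0.4 dB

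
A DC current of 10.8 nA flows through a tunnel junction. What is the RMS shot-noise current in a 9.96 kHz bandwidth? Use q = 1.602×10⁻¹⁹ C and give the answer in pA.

I_n = √(2qI·B)
2qI·B = 2 × 1.602×10⁻¹⁹ × 1.08×10⁻⁸ × 9.96×10³ = 3.45×10⁻²³ A²
I_n = √(3.45×10⁻²³) = 5.87×10⁻¹² A = 5.87 pA

5.87 pA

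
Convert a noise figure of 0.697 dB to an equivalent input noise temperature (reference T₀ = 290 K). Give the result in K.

50.5 K

F = 10^(0.697/10) = 1.17409
T_e = (F − 1)·T₀ = (1.17409 − 1) × 290 = 50.5 K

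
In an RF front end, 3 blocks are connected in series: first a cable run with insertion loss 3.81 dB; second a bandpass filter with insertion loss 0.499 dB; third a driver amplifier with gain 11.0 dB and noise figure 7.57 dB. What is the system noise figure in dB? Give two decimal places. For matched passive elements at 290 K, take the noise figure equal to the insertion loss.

11.88 dB

Convert to linear (a loss of L dB is a gain of −L dB): F_i = 10^(NF_i/10), G_i = 10^(G_i,dB/10)
  Stage 1: F_1 = 10^(3.81/10) = 2.404, G_1 = 10^(−3.81/10) = 0.4159
  Stage 2: F_2 = 10^(0.499/10) = 1.122, G_2 = 10^(−0.499/10) = 0.8915
  Stage 3: F_3 = 10^(7.57/10) = 5.715, G_3 = 10^(11.0/10) = 12.59
Friis cascade:
  F = 2.404 + (1.122 − 1)/0.4159 + (5.715 − 1)/0.3708 = 15.41
NF = 10 log₁₀(15.41) = 11.88 dB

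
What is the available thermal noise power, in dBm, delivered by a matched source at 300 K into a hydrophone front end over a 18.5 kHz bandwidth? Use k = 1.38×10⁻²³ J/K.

−131.2 dBm

P_n = kTB = 1.38×10⁻²³ × 300 × 1.85×10⁴ = 7.66×10⁻¹⁷ W
In dBm: 10 log₁₀(7.66×10⁻¹⁷ / 10⁻³) = −131.2 dBm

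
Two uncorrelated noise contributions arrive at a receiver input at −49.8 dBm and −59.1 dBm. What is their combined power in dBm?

Convert to linear, add, convert back:
P₁ = 1.05×10⁻⁸ W, P₂ = 1.23×10⁻⁹ W
P_tot = 1.17×10⁻⁸ W → 10 log₁₀(P_tot / 10⁻³) = −49.3 dBm

−49.3 dBm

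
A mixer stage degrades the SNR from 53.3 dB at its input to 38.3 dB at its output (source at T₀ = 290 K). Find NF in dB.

NF (dB) = SNR_in(dB) − SNR_out(dB) when the source is at T₀
NF = 53.3 − 38.3 = 15.0 dB

15.0 dB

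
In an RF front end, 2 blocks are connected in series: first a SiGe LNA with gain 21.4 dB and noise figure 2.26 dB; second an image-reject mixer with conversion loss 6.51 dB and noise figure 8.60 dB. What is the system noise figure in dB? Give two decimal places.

Convert to linear (a loss of L dB is a gain of −L dB): F_i = 10^(NF_i/10), G_i = 10^(G_i,dB/10)
  Stage 1: F_1 = 10^(2.26/10) = 1.683, G_1 = 10^(21.4/10) = 138.0
  Stage 2: F_2 = 10^(8.60/10) = 7.244, G_2 = 10^(−6.51/10) = 0.2234
Friis cascade:
  F = 1.683 + (7.244 − 1)/138.0 = 1.728
NF = 10 log₁₀(1.728) = 2.38 dB

2.38 dB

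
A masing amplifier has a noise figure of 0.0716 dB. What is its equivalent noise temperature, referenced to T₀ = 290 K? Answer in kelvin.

F = 10^(0.0716/10) = 1.01662
T_e = (F − 1)·T₀ = (1.01662 − 1) × 290 = 4.82 K

4.82 K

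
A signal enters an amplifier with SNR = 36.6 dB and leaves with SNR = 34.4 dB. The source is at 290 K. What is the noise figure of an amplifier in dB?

NF (dB) = SNR_in(dB) − SNR_out(dB) when the source is at T₀
NF = 36.6 − 34.4 = 2.2 dB

2.2 dB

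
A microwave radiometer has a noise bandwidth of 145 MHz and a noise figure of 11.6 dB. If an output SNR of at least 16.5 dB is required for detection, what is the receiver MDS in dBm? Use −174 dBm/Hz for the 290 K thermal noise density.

−64.3 dBm

Sensitivity = −174 + 10 log₁₀(B) + NF + SNR_min
= −174 + 81.61 + 11.6 + 16.5
= −64.29 dBm → −64.3 dBm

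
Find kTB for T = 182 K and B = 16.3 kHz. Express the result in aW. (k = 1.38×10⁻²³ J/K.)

P_n = kTB = 1.38×10⁻²³ × 182 × 1.63×10⁴ = 4.09×10⁻¹⁷ W = 40.9 aW

40.9 aW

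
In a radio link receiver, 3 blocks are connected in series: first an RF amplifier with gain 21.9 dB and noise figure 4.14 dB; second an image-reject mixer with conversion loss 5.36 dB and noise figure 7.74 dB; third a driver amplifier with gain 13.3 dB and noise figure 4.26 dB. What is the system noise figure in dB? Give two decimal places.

4.25 dB

Convert to linear (a loss of L dB is a gain of −L dB): F_i = 10^(NF_i/10), G_i = 10^(G_i,dB/10)
  Stage 1: F_1 = 10^(4.14/10) = 2.594, G_1 = 10^(21.9/10) = 154.9
  Stage 2: F_2 = 10^(7.74/10) = 5.943, G_2 = 10^(−5.36/10) = 0.2911
  Stage 3: F_3 = 10^(4.26/10) = 2.667, G_3 = 10^(13.3/10) = 21.38
Friis cascade:
  F = 2.594 + (5.943 − 1)/154.9 + (2.667 − 1)/45.08 = 2.663
NF = 10 log₁₀(2.663) = 4.25 dB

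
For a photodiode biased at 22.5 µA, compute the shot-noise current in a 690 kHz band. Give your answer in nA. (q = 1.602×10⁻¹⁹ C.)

I_n = √(2qI·B)
2qI·B = 2 × 1.602×10⁻¹⁹ × 2.25×10⁻⁵ × 6.90×10⁵ = 4.97×10⁻¹⁸ A²
I_n = √(4.97×10⁻¹⁸) = 2.23×10⁻⁹ A = 2.23 nA

2.23 nA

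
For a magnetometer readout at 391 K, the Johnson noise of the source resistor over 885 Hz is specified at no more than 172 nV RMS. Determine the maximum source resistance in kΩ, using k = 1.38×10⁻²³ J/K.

Johnson–Nyquist: V_n = √(4kTRB) ⇒ R = V_n² / (4kTB)
4kTB = 4 × 1.38×10⁻²³ × 391 × 8.85×10² = 1.91×10⁻¹⁷
R = (1.72×10⁻⁷)² / 1.91×10⁻¹⁷ = 1.55×10³ Ω = 1.55 kΩ

1.55 kΩ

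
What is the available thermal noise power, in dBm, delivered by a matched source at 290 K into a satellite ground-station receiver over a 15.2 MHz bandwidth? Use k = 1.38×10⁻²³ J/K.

−102.2 dBm

P_n = kTB = 1.38×10⁻²³ × 290 × 1.52×10⁷ = 6.08×10⁻¹⁴ W
In dBm: 10 log₁₀(6.08×10⁻¹⁴ / 10⁻³) = −102.2 dBm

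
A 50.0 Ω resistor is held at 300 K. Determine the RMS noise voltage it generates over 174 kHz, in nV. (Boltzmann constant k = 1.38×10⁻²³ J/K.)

380 nV

V_n = √(4kTRB)
4kTRB = 4 × 1.38×10⁻²³ × 300 × 5.00×10¹ × 1.74×10⁵ = 1.44×10⁻¹³ V²
V_n = √(1.44×10⁻¹³) = 3.80×10⁻⁷ V = 380 nV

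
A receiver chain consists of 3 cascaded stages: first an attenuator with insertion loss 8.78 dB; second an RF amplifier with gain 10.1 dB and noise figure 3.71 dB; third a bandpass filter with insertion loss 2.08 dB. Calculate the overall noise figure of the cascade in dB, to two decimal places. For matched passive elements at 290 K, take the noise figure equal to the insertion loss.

12.60 dB

Convert to linear (a loss of L dB is a gain of −L dB): F_i = 10^(NF_i/10), G_i = 10^(G_i,dB/10)
  Stage 1: F_1 = 10^(8.78/10) = 7.551, G_1 = 10^(−8.78/10) = 0.1324
  Stage 2: F_2 = 10^(3.71/10) = 2.350, G_2 = 10^(10.1/10) = 10.23
  Stage 3: F_3 = 10^(2.08/10) = 1.614, G_3 = 10^(−2.08/10) = 0.6194
Friis cascade:
  F = 7.551 + (2.350 − 1)/0.1324 + (1.614 − 1)/1.355 = 18.20
NF = 10 log₁₀(18.20) = 12.60 dB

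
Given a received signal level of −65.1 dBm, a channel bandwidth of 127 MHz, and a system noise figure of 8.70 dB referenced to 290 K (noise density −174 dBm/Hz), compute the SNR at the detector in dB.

19.2 dB

Noise floor: N = −174 + 10 log₁₀(B) + NF
10 log₁₀(1.27×10⁸) = 81.04 dB
N = −174 + 81.04 + 8.70 = −84.26 dBm
SNR = P_sig − N = −65.1 − (−84.26) = 19.16 dB → 19.2 dB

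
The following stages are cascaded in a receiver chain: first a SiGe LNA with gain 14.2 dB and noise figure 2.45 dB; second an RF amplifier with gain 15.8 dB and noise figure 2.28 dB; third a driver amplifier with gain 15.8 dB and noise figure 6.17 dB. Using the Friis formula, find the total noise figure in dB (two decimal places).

Convert to linear (a loss of L dB is a gain of −L dB): F_i = 10^(NF_i/10), G_i = 10^(G_i,dB/10)
  Stage 1: F_1 = 10^(2.45/10) = 1.758, G_1 = 10^(14.2/10) = 26.30
  Stage 2: F_2 = 10^(2.28/10) = 1.690, G_2 = 10^(15.8/10) = 38.02
  Stage 3: F_3 = 10^(6.17/10) = 4.140, G_3 = 10^(15.8/10) = 38.02
Friis cascade:
  F = 1.758 + (1.690 − 1)/26.30 + (4.140 − 1)/1000 = 1.787
NF = 10 log₁₀(1.787) = 2.52 dB

2.52 dB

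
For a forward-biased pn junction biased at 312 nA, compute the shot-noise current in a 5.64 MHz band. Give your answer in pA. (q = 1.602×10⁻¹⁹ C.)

I_n = √(2qI·B)
2qI·B = 2 × 1.602×10⁻¹⁹ × 3.12×10⁻⁷ × 5.64×10⁶ = 5.64×10⁻¹⁹ A²
I_n = √(5.64×10⁻¹⁹) = 7.51×10⁻¹⁰ A = 751 pA

751 pA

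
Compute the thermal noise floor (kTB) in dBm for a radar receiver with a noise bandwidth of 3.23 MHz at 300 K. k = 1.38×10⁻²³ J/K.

−108.7 dBm

P_n = kTB = 1.38×10⁻²³ × 300 × 3.23×10⁶ = 1.34×10⁻¹⁴ W
In dBm: 10 log₁₀(1.34×10⁻¹⁴ / 10⁻³) = −108.7 dBm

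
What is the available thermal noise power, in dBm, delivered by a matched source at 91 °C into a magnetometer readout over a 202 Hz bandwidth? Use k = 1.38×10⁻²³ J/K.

T = 91 °C + 273.15 = 364.15 K
P_n = kTB = 1.38×10⁻²³ × 364.15 × 2.02×10² = 1.02×10⁻¹⁸ W
In dBm: 10 log₁₀(1.02×10⁻¹⁸ / 10⁻³) = −149.9 dBm

−149.9 dBm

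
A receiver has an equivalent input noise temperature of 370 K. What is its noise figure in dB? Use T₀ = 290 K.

3.57 dB

F = 1 + T_e/T₀ = 1 + 370/290 = 2.27586
NF = 10 log₁₀(2.27586) = 3.57 dB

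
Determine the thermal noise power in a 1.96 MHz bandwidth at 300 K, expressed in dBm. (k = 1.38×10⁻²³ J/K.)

−110.9 dBm

P_n = kTB = 1.38×10⁻²³ × 300 × 1.96×10⁶ = 8.11×10⁻¹⁵ W
In dBm: 10 log₁₀(8.11×10⁻¹⁵ / 10⁻³) = −110.9 dBm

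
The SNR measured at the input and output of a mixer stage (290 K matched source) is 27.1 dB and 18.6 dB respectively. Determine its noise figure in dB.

8.5 dB

NF (dB) = SNR_in(dB) − SNR_out(dB) when the source is at T₀
NF = 27.1 − 18.6 = 8.5 dB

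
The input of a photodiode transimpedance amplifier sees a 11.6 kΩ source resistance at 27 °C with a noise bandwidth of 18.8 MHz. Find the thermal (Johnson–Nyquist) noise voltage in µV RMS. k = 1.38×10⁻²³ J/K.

T = 27 °C + 273.15 = 300.15 K
V_n = √(4kTRB)
4kTRB = 4 × 1.38×10⁻²³ × 300.15 × 1.16×10⁴ × 1.88×10⁷ = 3.61×10⁻⁹ V²
V_n = √(3.61×10⁻⁹) = 6.01×10⁻⁵ V = 60.1 µV

60.1 µV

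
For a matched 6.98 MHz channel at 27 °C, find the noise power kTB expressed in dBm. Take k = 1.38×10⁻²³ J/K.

−105.4 dBm

T = 27 °C + 273.15 = 300.15 K
P_n = kTB = 1.38×10⁻²³ × 300.15 × 6.98×10⁶ = 2.89×10⁻¹⁴ W
In dBm: 10 log₁₀(2.89×10⁻¹⁴ / 10⁻³) = −105.4 dBm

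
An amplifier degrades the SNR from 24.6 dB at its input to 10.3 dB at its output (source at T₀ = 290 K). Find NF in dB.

NF (dB) = SNR_in(dB) − SNR_out(dB) when the source is at T₀
NF = 24.6 − 10.3 = 14.3 dB

14.3 dB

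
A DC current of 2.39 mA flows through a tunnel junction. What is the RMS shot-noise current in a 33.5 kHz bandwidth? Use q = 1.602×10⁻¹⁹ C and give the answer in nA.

5.06 nA

I_n = √(2qI·B)
2qI·B = 2 × 1.602×10⁻¹⁹ × 2.39×10⁻³ × 3.35×10⁴ = 2.57×10⁻¹⁷ A²
I_n = √(2.57×10⁻¹⁷) = 5.06×10⁻⁹ A = 5.06 nA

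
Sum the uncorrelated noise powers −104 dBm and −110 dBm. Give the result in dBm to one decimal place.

Convert to linear, add, convert back:
P₁ = 3.98×10⁻¹⁴ W, P₂ = 1.00×10⁻¹⁴ W
P_tot = 4.98×10⁻¹⁴ W → 10 log₁₀(P_tot / 10⁻³) = −103.0 dBm

−103.0 dBm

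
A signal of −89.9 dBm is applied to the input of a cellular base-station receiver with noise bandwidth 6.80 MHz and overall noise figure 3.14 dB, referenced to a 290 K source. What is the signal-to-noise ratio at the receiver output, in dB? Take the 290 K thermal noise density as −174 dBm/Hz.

Noise floor: N = −174 + 10 log₁₀(B) + NF
10 log₁₀(6.80×10⁶) = 68.33 dB
N = −174 + 68.33 + 3.14 = −102.53 dBm
SNR = P_sig − N = −89.9 − (−102.53) = 12.63 dB → 12.6 dB

12.6 dB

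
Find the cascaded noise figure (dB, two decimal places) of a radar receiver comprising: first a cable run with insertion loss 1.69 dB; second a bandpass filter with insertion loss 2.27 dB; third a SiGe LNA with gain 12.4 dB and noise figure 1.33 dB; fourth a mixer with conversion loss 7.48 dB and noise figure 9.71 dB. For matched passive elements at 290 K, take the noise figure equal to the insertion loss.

6.61 dB

Convert to linear (a loss of L dB is a gain of −L dB): F_i = 10^(NF_i/10), G_i = 10^(G_i,dB/10)
  Stage 1: F_1 = 10^(1.69/10) = 1.476, G_1 = 10^(−1.69/10) = 0.6776
  Stage 2: F_2 = 10^(2.27/10) = 1.687, G_2 = 10^(−2.27/10) = 0.5929
  Stage 3: F_3 = 10^(1.33/10) = 1.358, G_3 = 10^(12.4/10) = 17.38
  Stage 4: F_4 = 10^(9.71/10) = 9.354, G_4 = 10^(−7.48/10) = 0.1786
Friis cascade:
  F = 1.476 + (1.687 − 1)/0.6776 + (1.358 − 1)/0.4018 + (9.354 − 1)/6.982 = 4.577
NF = 10 log₁₀(4.577) = 6.61 dB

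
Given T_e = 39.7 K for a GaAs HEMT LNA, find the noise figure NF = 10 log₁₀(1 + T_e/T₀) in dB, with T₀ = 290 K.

0.557 dB

F = 1 + T_e/T₀ = 1 + 39.7/290 = 1.1369
NF = 10 log₁₀(1.1369) = 0.557 dB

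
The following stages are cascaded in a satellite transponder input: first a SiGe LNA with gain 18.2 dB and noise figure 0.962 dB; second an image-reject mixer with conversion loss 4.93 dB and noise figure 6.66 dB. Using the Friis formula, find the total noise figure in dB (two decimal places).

1.15 dB

Convert to linear (a loss of L dB is a gain of −L dB): F_i = 10^(NF_i/10), G_i = 10^(G_i,dB/10)
  Stage 1: F_1 = 10^(0.962/10) = 1.248, G_1 = 10^(18.2/10) = 66.07
  Stage 2: F_2 = 10^(6.66/10) = 4.634, G_2 = 10^(−4.93/10) = 0.3214
Friis cascade:
  F = 1.248 + (4.634 − 1)/66.07 = 1.303
NF = 10 log₁₀(1.303) = 1.15 dB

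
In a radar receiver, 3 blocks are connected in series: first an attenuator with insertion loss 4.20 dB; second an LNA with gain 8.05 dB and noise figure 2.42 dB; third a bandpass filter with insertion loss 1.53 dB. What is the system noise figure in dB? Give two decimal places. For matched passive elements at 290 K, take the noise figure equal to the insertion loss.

Convert to linear (a loss of L dB is a gain of −L dB): F_i = 10^(NF_i/10), G_i = 10^(G_i,dB/10)
  Stage 1: F_1 = 10^(4.20/10) = 2.630, G_1 = 10^(−4.20/10) = 0.3802
  Stage 2: F_2 = 10^(2.42/10) = 1.746, G_2 = 10^(8.05/10) = 6.383
  Stage 3: F_3 = 10^(1.53/10) = 1.422, G_3 = 10^(−1.53/10) = 0.7031
Friis cascade:
  F = 2.630 + (1.746 − 1)/0.3802 + (1.422 − 1)/2.427 = 4.766
NF = 10 log₁₀(4.766) = 6.78 dB

6.78 dB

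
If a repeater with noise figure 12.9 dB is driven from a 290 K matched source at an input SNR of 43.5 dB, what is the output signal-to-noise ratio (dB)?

By definition F = SNR_in/SNR_out, so in dB: SNR_out = SNR_in − NF
SNR_out = 43.5 − 12.9 = 30.6 dB

30.6 dB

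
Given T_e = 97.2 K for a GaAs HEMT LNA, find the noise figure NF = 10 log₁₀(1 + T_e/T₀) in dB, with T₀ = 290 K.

1.26 dB

F = 1 + T_e/T₀ = 1 + 97.2/290 = 1.33517
NF = 10 log₁₀(1.33517) = 1.26 dB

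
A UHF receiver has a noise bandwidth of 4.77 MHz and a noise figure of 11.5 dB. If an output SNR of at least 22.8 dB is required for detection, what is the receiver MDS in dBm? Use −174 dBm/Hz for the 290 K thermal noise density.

−72.9 dBm

Sensitivity = −174 + 10 log₁₀(B) + NF + SNR_min
= −174 + 66.79 + 11.5 + 22.8
= −72.91 dBm → −72.9 dBm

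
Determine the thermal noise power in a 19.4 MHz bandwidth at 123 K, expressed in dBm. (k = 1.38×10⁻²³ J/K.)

−104.8 dBm

P_n = kTB = 1.38×10⁻²³ × 123 × 1.94×10⁷ = 3.29×10⁻¹⁴ W
In dBm: 10 log₁₀(3.29×10⁻¹⁴ / 10⁻³) = −104.8 dBm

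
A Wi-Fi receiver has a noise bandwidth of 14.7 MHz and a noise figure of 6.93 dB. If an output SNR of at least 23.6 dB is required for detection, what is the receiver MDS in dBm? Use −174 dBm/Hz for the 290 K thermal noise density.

Sensitivity = −174 + 10 log₁₀(B) + NF + SNR_min
= −174 + 71.67 + 6.93 + 23.6
= −71.80 dBm → −71.8 dBm

−71.8 dBm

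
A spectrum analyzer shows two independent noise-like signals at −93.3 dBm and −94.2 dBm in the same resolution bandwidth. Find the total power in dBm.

Convert to linear, add, convert back:
P₁ = 4.68×10⁻¹³ W, P₂ = 3.80×10⁻¹³ W
P_tot = 8.48×10⁻¹³ W → 10 log₁₀(P_tot / 10⁻³) = −90.7 dBm

−90.7 dBm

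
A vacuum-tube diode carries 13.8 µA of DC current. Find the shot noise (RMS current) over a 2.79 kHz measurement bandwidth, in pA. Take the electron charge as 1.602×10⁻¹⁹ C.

I_n = √(2qI·B)
2qI·B = 2 × 1.602×10⁻¹⁹ × 1.38×10⁻⁵ × 2.79×10³ = 1.23×10⁻²⁰ A²
I_n = √(1.23×10⁻²⁰) = 1.11×10⁻¹⁰ A = 111 pA

111 pA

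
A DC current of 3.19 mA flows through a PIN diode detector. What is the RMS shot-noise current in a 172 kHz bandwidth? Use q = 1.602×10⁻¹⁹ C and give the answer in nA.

I_n = √(2qI·B)
2qI·B = 2 × 1.602×10⁻¹⁹ × 3.19×10⁻³ × 1.72×10⁵ = 1.76×10⁻¹⁶ A²
I_n = √(1.76×10⁻¹⁶) = 1.33×10⁻⁸ A = 13.3 nA

13.3 nA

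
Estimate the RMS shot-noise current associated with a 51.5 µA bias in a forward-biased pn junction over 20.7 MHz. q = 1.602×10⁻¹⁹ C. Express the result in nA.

I_n = √(2qI·B)
2qI·B = 2 × 1.602×10⁻¹⁹ × 5.15×10⁻⁵ × 2.07×10⁷ = 3.42×10⁻¹⁶ A²
I_n = √(3.42×10⁻¹⁶) = 1.85×10⁻⁸ A = 18.5 nA

18.5 nA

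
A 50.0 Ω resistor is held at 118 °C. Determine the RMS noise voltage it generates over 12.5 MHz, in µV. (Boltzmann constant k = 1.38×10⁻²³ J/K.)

T = 118 °C + 273.15 = 391.15 K
V_n = √(4kTRB)
4kTRB = 4 × 1.38×10⁻²³ × 391.15 × 5.00×10¹ × 1.25×10⁷ = 1.35×10⁻¹¹ V²
V_n = √(1.35×10⁻¹¹) = 3.67×10⁻⁶ V = 3.67 µV

3.67 µV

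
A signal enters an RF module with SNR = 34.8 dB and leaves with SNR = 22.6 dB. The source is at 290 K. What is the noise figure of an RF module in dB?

12.2 dB

NF (dB) = SNR_in(dB) − SNR_out(dB) when the source is at T₀
NF = 34.8 − 22.6 = 12.2 dB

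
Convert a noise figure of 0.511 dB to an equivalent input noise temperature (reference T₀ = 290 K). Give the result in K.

F = 10^(0.511/10) = 1.12486
T_e = (F − 1)·T₀ = (1.12486 − 1) × 290 = 36.2 K

36.2 K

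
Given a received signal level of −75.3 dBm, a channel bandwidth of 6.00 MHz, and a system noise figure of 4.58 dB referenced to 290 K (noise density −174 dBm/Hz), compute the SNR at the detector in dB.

26.3 dB

Noise floor: N = −174 + 10 log₁₀(B) + NF
10 log₁₀(6.00×10⁶) = 67.78 dB
N = −174 + 67.78 + 4.58 = −101.64 dBm
SNR = P_sig − N = −75.3 − (−101.64) = 26.34 dB → 26.3 dB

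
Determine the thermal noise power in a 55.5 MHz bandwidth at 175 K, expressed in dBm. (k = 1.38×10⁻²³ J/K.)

−98.7 dBm

P_n = kTB = 1.38×10⁻²³ × 175 × 5.55×10⁷ = 1.34×10⁻¹³ W
In dBm: 10 log₁₀(1.34×10⁻¹³ / 10⁻³) = −98.7 dBm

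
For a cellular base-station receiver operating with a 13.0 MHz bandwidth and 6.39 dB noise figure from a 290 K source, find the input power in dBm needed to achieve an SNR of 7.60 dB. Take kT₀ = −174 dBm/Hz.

−88.9 dBm

Sensitivity = −174 + 10 log₁₀(B) + NF + SNR_min
= −174 + 71.14 + 6.39 + 7.60
= −88.87 dBm → −88.9 dBm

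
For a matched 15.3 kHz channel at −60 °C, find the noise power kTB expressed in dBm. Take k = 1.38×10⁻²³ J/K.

T = −60 °C + 273.15 = 213.15 K
P_n = kTB = 1.38×10⁻²³ × 213.15 × 1.53×10⁴ = 4.50×10⁻¹⁷ W
In dBm: 10 log₁₀(4.50×10⁻¹⁷ / 10⁻³) = −133.5 dBm

−133.5 dBm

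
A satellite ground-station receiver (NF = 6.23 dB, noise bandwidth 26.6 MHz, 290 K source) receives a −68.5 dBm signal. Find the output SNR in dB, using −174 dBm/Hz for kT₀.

25.0 dB

Noise floor: N = −174 + 10 log₁₀(B) + NF
10 log₁₀(2.66×10⁷) = 74.25 dB
N = −174 + 74.25 + 6.23 = −93.52 dBm
SNR = P_sig − N = −68.5 − (−93.52) = 25.02 dB → 25.0 dB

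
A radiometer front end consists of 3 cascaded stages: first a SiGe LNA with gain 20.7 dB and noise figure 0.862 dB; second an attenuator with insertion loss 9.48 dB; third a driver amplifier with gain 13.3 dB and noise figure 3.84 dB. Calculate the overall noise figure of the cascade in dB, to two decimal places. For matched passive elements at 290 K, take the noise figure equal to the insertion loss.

Convert to linear (a loss of L dB is a gain of −L dB): F_i = 10^(NF_i/10), G_i = 10^(G_i,dB/10)
  Stage 1: F_1 = 10^(0.862/10) = 1.220, G_1 = 10^(20.7/10) = 117.5
  Stage 2: F_2 = 10^(9.48/10) = 8.872, G_2 = 10^(−9.48/10) = 0.1127
  Stage 3: F_3 = 10^(3.84/10) = 2.421, G_3 = 10^(13.3/10) = 21.38
Friis cascade:
  F = 1.220 + (8.872 − 1)/117.5 + (2.421 − 1)/13.24 = 1.394
NF = 10 log₁₀(1.394) = 1.44 dB

1.44 dB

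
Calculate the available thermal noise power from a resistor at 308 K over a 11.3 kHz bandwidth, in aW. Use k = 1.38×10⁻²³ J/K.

P_n = kTB = 1.38×10⁻²³ × 308 × 1.13×10⁴ = 4.80×10⁻¹⁷ W = 48.0 aW

48.0 aW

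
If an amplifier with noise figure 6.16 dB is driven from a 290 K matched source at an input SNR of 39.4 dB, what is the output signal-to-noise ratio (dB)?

33.24 dB

By definition F = SNR_in/SNR_out, so in dB: SNR_out = SNR_in − NF
SNR_out = 39.4 − 6.16 = 33.24 dB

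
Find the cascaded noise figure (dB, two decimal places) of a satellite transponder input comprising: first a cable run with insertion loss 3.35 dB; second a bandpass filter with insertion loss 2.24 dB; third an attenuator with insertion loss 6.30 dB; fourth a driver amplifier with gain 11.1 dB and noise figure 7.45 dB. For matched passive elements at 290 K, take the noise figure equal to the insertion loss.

19.34 dB

Convert to linear (a loss of L dB is a gain of −L dB): F_i = 10^(NF_i/10), G_i = 10^(G_i,dB/10)
  Stage 1: F_1 = 10^(3.35/10) = 2.163, G_1 = 10^(−3.35/10) = 0.4624
  Stage 2: F_2 = 10^(2.24/10) = 1.675, G_2 = 10^(−2.24/10) = 0.5970
  Stage 3: F_3 = 10^(6.30/10) = 4.266, G_3 = 10^(−6.30/10) = 0.2344
  Stage 4: F_4 = 10^(7.45/10) = 5.559, G_4 = 10^(11.1/10) = 12.88
Friis cascade:
  F = 2.163 + (1.675 − 1)/0.4624 + (4.266 − 1)/0.2761 + (5.559 − 1)/0.06471 = 85.90
NF = 10 log₁₀(85.90) = 19.34 dB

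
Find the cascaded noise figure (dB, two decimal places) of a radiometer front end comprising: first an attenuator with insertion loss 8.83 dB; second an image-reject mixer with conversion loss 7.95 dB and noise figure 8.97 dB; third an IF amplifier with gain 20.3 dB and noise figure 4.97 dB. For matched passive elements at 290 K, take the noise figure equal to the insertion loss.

22.10 dB

Convert to linear (a loss of L dB is a gain of −L dB): F_i = 10^(NF_i/10), G_i = 10^(G_i,dB/10)
  Stage 1: F_1 = 10^(8.83/10) = 7.638, G_1 = 10^(−8.83/10) = 0.1309
  Stage 2: F_2 = 10^(8.97/10) = 7.889, G_2 = 10^(−7.95/10) = 0.1603
  Stage 3: F_3 = 10^(4.97/10) = 3.141, G_3 = 10^(20.3/10) = 107.2
Friis cascade:
  F = 7.638 + (7.889 − 1)/0.1309 + (3.141 − 1)/0.02099 = 162.2
NF = 10 log₁₀(162.2) = 22.10 dB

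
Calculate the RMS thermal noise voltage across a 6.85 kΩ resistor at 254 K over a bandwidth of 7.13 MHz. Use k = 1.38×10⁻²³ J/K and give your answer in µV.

V_n = √(4kTRB)
4kTRB = 4 × 1.38×10⁻²³ × 254 × 6.85×10³ × 7.13×10⁶ = 6.85×10⁻¹⁰ V²
V_n = √(6.85×10⁻¹⁰) = 2.62×10⁻⁵ V = 26.2 µV

26.2 µV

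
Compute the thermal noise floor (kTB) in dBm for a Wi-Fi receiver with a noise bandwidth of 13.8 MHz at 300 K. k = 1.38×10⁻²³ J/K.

P_n = kTB = 1.38×10⁻²³ × 300 × 1.38×10⁷ = 5.71×10⁻¹⁴ W
In dBm: 10 log₁₀(5.71×10⁻¹⁴ / 10⁻³) = −102.4 dBm

−102.4 dBm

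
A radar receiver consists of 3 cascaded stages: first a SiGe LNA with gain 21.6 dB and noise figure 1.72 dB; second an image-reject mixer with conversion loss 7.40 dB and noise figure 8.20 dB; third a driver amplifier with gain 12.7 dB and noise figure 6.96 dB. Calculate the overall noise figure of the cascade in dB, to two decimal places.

2.24 dB

Convert to linear (a loss of L dB is a gain of −L dB): F_i = 10^(NF_i/10), G_i = 10^(G_i,dB/10)
  Stage 1: F_1 = 10^(1.72/10) = 1.486, G_1 = 10^(21.6/10) = 144.5
  Stage 2: F_2 = 10^(8.20/10) = 6.607, G_2 = 10^(−7.40/10) = 0.1820
  Stage 3: F_3 = 10^(6.96/10) = 4.966, G_3 = 10^(12.7/10) = 18.62
Friis cascade:
  F = 1.486 + (6.607 − 1)/144.5 + (4.966 − 1)/26.30 = 1.676
NF = 10 log₁₀(1.676) = 2.24 dB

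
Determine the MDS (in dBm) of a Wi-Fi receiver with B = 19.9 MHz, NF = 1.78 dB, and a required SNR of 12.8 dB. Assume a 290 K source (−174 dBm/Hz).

Sensitivity = −174 + 10 log₁₀(B) + NF + SNR_min
= −174 + 72.99 + 1.78 + 12.8
= −86.43 dBm → −86.4 dBm

−86.4 dBm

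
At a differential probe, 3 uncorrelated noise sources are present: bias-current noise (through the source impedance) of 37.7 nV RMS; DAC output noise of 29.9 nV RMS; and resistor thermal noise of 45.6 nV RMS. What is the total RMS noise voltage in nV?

Uncorrelated sources add in power (mean-square): V_tot = √(ΣV_i²)
V_tot = √[(3.77×10⁻⁸)² + (2.99×10⁻⁸)² + (4.56×10⁻⁸)²] = 6.63×10⁻⁸ V = 66.3 nV

66.3 nV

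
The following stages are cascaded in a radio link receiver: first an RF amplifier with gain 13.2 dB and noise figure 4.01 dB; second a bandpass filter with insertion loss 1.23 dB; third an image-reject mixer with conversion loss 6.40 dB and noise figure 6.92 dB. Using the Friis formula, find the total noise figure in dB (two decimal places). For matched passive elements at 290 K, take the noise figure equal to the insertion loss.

4.44 dB

Convert to linear (a loss of L dB is a gain of −L dB): F_i = 10^(NF_i/10), G_i = 10^(G_i,dB/10)
  Stage 1: F_1 = 10^(4.01/10) = 2.518, G_1 = 10^(13.2/10) = 20.89
  Stage 2: F_2 = 10^(1.23/10) = 1.327, G_2 = 10^(−1.23/10) = 0.7534
  Stage 3: F_3 = 10^(6.92/10) = 4.920, G_3 = 10^(−6.40/10) = 0.2291
Friis cascade:
  F = 2.518 + (1.327 − 1)/20.89 + (4.920 − 1)/15.74 = 2.782
NF = 10 log₁₀(2.782) = 4.44 dB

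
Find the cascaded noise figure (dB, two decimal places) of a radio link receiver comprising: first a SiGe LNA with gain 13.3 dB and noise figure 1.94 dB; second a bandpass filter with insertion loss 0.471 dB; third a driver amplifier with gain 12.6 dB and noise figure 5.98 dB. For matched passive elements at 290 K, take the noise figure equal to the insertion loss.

2.36 dB

Convert to linear (a loss of L dB is a gain of −L dB): F_i = 10^(NF_i/10), G_i = 10^(G_i,dB/10)
  Stage 1: F_1 = 10^(1.94/10) = 1.563, G_1 = 10^(13.3/10) = 21.38
  Stage 2: F_2 = 10^(0.471/10) = 1.115, G_2 = 10^(−0.471/10) = 0.8972
  Stage 3: F_3 = 10^(5.98/10) = 3.963, G_3 = 10^(12.6/10) = 18.20
Friis cascade:
  F = 1.563 + (1.115 − 1)/21.38 + (3.963 − 1)/19.18 = 1.723
NF = 10 log₁₀(1.723) = 2.36 dB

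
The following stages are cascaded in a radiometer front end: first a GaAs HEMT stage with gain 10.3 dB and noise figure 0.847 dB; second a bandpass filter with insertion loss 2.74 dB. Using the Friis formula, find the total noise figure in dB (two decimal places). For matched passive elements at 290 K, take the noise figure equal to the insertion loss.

1.13 dB

Convert to linear (a loss of L dB is a gain of −L dB): F_i = 10^(NF_i/10), G_i = 10^(G_i,dB/10)
  Stage 1: F_1 = 10^(0.847/10) = 1.215, G_1 = 10^(10.3/10) = 10.72
  Stage 2: F_2 = 10^(2.74/10) = 1.879, G_2 = 10^(−2.74/10) = 0.5321
Friis cascade:
  F = 1.215 + (1.879 − 1)/10.72 = 1.297
NF = 10 log₁₀(1.297) = 1.13 dB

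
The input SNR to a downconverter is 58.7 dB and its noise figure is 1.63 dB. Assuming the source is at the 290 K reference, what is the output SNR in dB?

57.07 dB

By definition F = SNR_in/SNR_out, so in dB: SNR_out = SNR_in − NF
SNR_out = 58.7 − 1.63 = 57.07 dB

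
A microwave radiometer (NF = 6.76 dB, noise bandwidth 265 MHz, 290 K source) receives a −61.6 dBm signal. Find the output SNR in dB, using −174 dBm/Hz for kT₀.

Noise floor: N = −174 + 10 log₁₀(B) + NF
10 log₁₀(2.65×10⁸) = 84.23 dB
N = −174 + 84.23 + 6.76 = −83.01 dBm
SNR = P_sig − N = −61.6 − (−83.01) = 21.41 dB → 21.4 dB

21.4 dB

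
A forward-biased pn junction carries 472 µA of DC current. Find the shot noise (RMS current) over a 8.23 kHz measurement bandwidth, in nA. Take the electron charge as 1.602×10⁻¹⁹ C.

I_n = √(2qI·B)
2qI·B = 2 × 1.602×10⁻¹⁹ × 4.72×10⁻⁴ × 8.23×10³ = 1.24×10⁻¹⁸ A²
I_n = √(1.24×10⁻¹⁸) = 1.12×10⁻⁹ A = 1.12 nA

1.12 nA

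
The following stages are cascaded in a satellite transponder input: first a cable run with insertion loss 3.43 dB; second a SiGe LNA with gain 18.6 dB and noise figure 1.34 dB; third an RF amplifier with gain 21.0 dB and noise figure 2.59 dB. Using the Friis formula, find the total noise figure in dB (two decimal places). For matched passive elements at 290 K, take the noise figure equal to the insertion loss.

Convert to linear (a loss of L dB is a gain of −L dB): F_i = 10^(NF_i/10), G_i = 10^(G_i,dB/10)
  Stage 1: F_1 = 10^(3.43/10) = 2.203, G_1 = 10^(−3.43/10) = 0.4539
  Stage 2: F_2 = 10^(1.34/10) = 1.361, G_2 = 10^(18.6/10) = 72.44
  Stage 3: F_3 = 10^(2.59/10) = 1.816, G_3 = 10^(21.0/10) = 125.9
Friis cascade:
  F = 2.203 + (1.361 − 1)/0.4539 + (1.816 − 1)/32.89 = 3.024
NF = 10 log₁₀(3.024) = 4.81 dB

4.81 dB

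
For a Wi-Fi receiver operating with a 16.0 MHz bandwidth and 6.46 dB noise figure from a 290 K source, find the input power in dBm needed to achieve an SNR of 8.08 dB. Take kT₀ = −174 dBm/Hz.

Sensitivity = −174 + 10 log₁₀(B) + NF + SNR_min
= −174 + 72.04 + 6.46 + 8.08
= −87.42 dBm → −87.4 dBm

−87.4 dBm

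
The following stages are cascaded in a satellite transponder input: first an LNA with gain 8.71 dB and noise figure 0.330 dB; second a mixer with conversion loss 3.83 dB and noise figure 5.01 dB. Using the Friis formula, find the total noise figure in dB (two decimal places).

1.37 dB

Convert to linear (a loss of L dB is a gain of −L dB): F_i = 10^(NF_i/10), G_i = 10^(G_i,dB/10)
  Stage 1: F_1 = 10^(0.330/10) = 1.079, G_1 = 10^(8.71/10) = 7.430
  Stage 2: F_2 = 10^(5.01/10) = 3.170, G_2 = 10^(−3.83/10) = 0.4140
Friis cascade:
  F = 1.079 + (3.170 − 1)/7.430 = 1.371
NF = 10 log₁₀(1.371) = 1.37 dB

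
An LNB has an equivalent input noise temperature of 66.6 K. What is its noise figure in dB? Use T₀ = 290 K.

F = 1 + T_e/T₀ = 1 + 66.6/290 = 1.22966
NF = 10 log₁₀(1.22966) = 0.898 dB

0.898 dB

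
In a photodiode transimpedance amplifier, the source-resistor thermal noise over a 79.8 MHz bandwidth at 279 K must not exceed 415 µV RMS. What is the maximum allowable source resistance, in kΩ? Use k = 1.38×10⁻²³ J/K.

Johnson–Nyquist: V_n = √(4kTRB) ⇒ R = V_n² / (4kTB)
4kTB = 4 × 1.38×10⁻²³ × 279 × 7.98×10⁷ = 1.23×10⁻¹²
R = (4.15×10⁻⁴)² / 1.23×10⁻¹² = 1.40×10⁵ Ω = 140 kΩ

140 kΩ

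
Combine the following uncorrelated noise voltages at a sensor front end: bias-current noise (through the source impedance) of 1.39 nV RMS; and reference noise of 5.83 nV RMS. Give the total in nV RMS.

5.99 nV

Uncorrelated sources add in power (mean-square): V_tot = √(ΣV_i²)
V_tot = √[(1.39×10⁻⁹)² + (5.83×10⁻⁹)²] = 5.99×10⁻⁹ V = 5.99 nV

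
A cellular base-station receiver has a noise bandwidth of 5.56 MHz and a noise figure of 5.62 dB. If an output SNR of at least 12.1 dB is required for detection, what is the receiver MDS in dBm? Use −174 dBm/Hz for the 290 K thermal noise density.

Sensitivity = −174 + 10 log₁₀(B) + NF + SNR_min
= −174 + 67.45 + 5.62 + 12.1
= −88.83 dBm → −88.8 dBm

−88.8 dBm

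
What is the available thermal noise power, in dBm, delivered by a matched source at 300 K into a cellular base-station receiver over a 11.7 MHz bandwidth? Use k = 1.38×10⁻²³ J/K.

P_n = kTB = 1.38×10⁻²³ × 300 × 1.17×10⁷ = 4.84×10⁻¹⁴ W
In dBm: 10 log₁₀(4.84×10⁻¹⁴ / 10⁻³) = −103.1 dBm

−103.1 dBm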